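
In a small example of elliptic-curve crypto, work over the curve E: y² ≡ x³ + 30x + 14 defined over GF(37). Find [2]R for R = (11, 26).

(31, 5)

tangent at (11, 26): λ = (3·11² + 30)/(2·26) ≡ 23/15. 15⁻¹ ≡ 5 (mod 37) since 15·5 = 75 ≡ 1, so λ ≡ 23·5 ≡ 4.
  x = λ² - 11 - 11 = 16 - 22 ≡ 31; y = λ·(11 - 31) - 26 ≡ 5. → (31, 5)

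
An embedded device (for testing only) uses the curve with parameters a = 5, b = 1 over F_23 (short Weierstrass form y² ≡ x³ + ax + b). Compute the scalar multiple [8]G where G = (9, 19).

(22, 8)

Repeated addition: build up to 8G.
2G: tangent at (9, 19): λ = (3·9² + 5)/(2·19) ≡ 18/15. 15⁻¹ ≡ 20 (mod 23), so λ ≡ 18·20 ≡ 15.
  x = λ² - 9 - 9 = 225 - 18 ≡ 0; y = λ·(9 - 0) - 19 ≡ 1. → (0, 1)
3G: (0, 1) + (9, 19). λ = (19 - 1)/(9 - 0) ≡ 18/9 mod 23. 9⁻¹ ≡ 18 (mod 23), so λ ≡ 2.
  x = λ² - 0 - 9 = 4 - 9 ≡ 18; y = λ·(0 - 18) - 1 ≡ 9. → (18, 9)
4G: (18, 9) + (9, 19). λ = (19 - 9)/(9 - 18) ≡ 10/14 mod 23. 14⁻¹ ≡ 5 (mod 23), so λ ≡ 4.
  x = λ² - 18 - 9 = 16 - 27 ≡ 12; y = λ·(18 - 12) - 9 ≡ 15. → (12, 15)
5G: (12, 15) + (9, 19). λ = (19 - 15)/(9 - 12) ≡ 4/20 mod 23. 20⁻¹ ≡ 15 (mod 23) since 20·15 = 300 ≡ 1, so λ ≡ 14.
  x = λ² - 12 - 9 = 196 - 21 ≡ 14; y = λ·(12 - 14) - 15 ≡ 3. → (14, 3)
6G: (14, 3) + (9, 19). λ = (19 - 3)/(9 - 14) ≡ 16/18 mod 23. 18⁻¹ ≡ 9 (mod 23), so λ ≡ 6.
  x = λ² - 14 - 9 = 36 - 23 ≡ 13; y = λ·(14 - 13) - 3 ≡ 3. → (13, 3)
7G: (13, 3) + (9, 19). λ = (19 - 3)/(9 - 13) ≡ 16/19 mod 23. 19⁻¹ ≡ 17 (mod 23), so λ ≡ 19.
  x = λ² - 13 - 9 = 361 - 22 ≡ 17; y = λ·(13 - 17) - 3 ≡ 13. → (17, 13)
8G: (17, 13) + (9, 19). λ = (19 - 13)/(9 - 17) ≡ 6/15 mod 23. 15⁻¹ ≡ 20 (mod 23) since 15·20 = 300 ≡ 1, so λ ≡ 5.
  x = λ² - 17 - 9 = 25 - 26 ≡ 22; y = λ·(17 - 22) - 13 ≡ 8. → (22, 8)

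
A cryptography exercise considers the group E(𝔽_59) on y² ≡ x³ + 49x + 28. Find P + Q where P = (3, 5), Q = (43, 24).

(3, 5) + (43, 24). λ = (24 - 5)/(43 - 3) ≡ 19/40 mod 59. 40⁻¹ ≡ 31 (mod 59), so λ ≡ 58.
  x = λ² - 3 - 43 = 3364 - 46 ≡ 14; y = λ·(3 - 14) - 5 ≡ 6. → (14, 6)

(14, 6)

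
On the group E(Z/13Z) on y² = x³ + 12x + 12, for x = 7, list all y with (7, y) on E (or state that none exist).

6, 7

x³ + 12x + 12 = 439 ≡ 10 (mod 13).
Square roots of 10 mod 13: 6 and 7 (since 6² = 36 ≡ 10).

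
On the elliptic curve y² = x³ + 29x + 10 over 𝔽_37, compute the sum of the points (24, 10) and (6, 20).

(24, 10) + (6, 20). λ = (20 - 10)/(6 - 24) ≡ 10/19 mod 37. 19⁻¹ ≡ 2 (mod 37), so λ ≡ 20.
  x = λ² - 24 - 6 = 400 - 30 ≡ 0; y = λ·(24 - 0) - 10 ≡ 26. → (0, 26)

(0, 26)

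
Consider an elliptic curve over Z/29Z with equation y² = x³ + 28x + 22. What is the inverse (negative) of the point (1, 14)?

(1, 15)

-(1, 14) = (1, -14 mod 29) = (1, 15).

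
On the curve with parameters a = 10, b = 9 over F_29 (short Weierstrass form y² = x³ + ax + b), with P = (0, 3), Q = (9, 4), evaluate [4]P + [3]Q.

First 4P:
Repeated addition: build up to 4P.
2P: tangent at (0, 3): λ = (3·0² + 10)/(2·3) ≡ 10/6. 6⁻¹ ≡ 5 (mod 29), so λ ≡ 10·5 ≡ 21.
  x = λ² - 0 - 0 = 441 - 0 ≡ 6; y = λ·(0 - 6) - 3 ≡ 16. → (6, 16)
3P: (6, 16) + (0, 3). λ = (3 - 16)/(0 - 6) ≡ 16/23 mod 29. 23⁻¹ ≡ 24 (mod 29), so λ ≡ 7.
  x = λ² - 6 - 0 = 49 - 6 ≡ 14; y = λ·(6 - 14) - 16 ≡ 15. → (14, 15)
4P: (14, 15) + (0, 3). λ = (3 - 15)/(0 - 14) ≡ 17/15 mod 29. 15⁻¹ ≡ 2 (mod 29), so λ ≡ 5.
  x = λ² - 14 - 0 = 25 - 14 ≡ 11; y = λ·(14 - 11) - 15 ≡ 0. → (11, 0)
4P = (11, 0).
Next 3Q:
Repeated addition: build up to 3Q.
2Q: tangent at (9, 4): λ = (3·9² + 10)/(2·4) ≡ 21/8. 8⁻¹ ≡ 11 (mod 29), so λ ≡ 21·11 ≡ 28.
  x = λ² - 9 - 9 = 784 - 18 ≡ 12; y = λ·(9 - 12) - 4 ≡ 28. → (12, 28)
3Q: (12, 28) + (9, 4). λ = (4 - 28)/(9 - 12) ≡ 5/26 mod 29. 26⁻¹ ≡ 19 (mod 29), so λ ≡ 8.
  x = λ² - 12 - 9 = 64 - 21 ≡ 14; y = λ·(12 - 14) - 28 ≡ 14. → (14, 14)
3Q = (14, 14).
Finally 4P + 3Q:
(11, 0) + (14, 14). λ = (14 - 0)/(14 - 11) ≡ 14/3 mod 29. 3⁻¹ ≡ 10 (mod 29), so λ ≡ 24.
  x = λ² - 11 - 14 = 576 - 25 ≡ 0; y = λ·(11 - 0) - 0 ≡ 3. → (0, 3)

(0, 3)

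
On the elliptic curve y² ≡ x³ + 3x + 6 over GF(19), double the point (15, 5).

tangent at (15, 5): λ = (3·15² + 3)/(2·5) ≡ 13/10. 10⁻¹ ≡ 2 (mod 19) since 10·2 = 20 ≡ 1, so λ ≡ 13·2 ≡ 7.
  x = λ² - 15 - 15 = 49 - 30 ≡ 0; y = λ·(15 - 0) - 5 ≡ 5. → (0, 5)

(0, 5)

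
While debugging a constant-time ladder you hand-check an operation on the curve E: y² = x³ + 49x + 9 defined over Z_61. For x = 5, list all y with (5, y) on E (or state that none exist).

14, 47

x³ + 49x + 9 = 379 ≡ 13 (mod 61).
Square roots of 13 mod 61: 14 and 47 (since 14² = 196 ≡ 13).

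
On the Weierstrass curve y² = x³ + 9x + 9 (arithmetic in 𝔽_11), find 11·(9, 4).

(9, 7)

Write P = (9, 4).
Repeated addition: build up to 11P.
2P: tangent at (9, 4): λ = (3·9² + 9)/(2·4) ≡ 10/8. 8⁻¹ ≡ 7 (mod 11), so λ ≡ 10·7 ≡ 4.
  x = λ² - 9 - 9 = 16 - 18 ≡ 9; y = λ·(9 - 9) - 4 ≡ 7. → (9, 7)
3P: (9, 7) + (9, 4): same x and y₁ ≡ -y₂, so the sum is O.
4P: O + (9, 4) = (9, 4) (identity).
5P: tangent at (9, 4): λ = (3·9² + 9)/(2·4) ≡ 10/8. 8⁻¹ ≡ 7 (mod 11) since 8·7 = 56 ≡ 1, so λ ≡ 10·7 ≡ 4.
  x = λ² - 9 - 9 = 16 - 18 ≡ 9; y = λ·(9 - 9) - 4 ≡ 7. → (9, 7)
6P: (9, 7) + (9, 4): same x and y₁ ≡ -y₂, so the sum is O.
7P: O + (9, 4) = (9, 4) (identity).
8P: tangent at (9, 4): λ = (3·9² + 9)/(2·4) ≡ 10/8. 8⁻¹ ≡ 7 (mod 11), so λ ≡ 10·7 ≡ 4.
  x = λ² - 9 - 9 = 16 - 18 ≡ 9; y = λ·(9 - 9) - 4 ≡ 7. → (9, 7)
9P: (9, 7) + (9, 4): same x and y₁ ≡ -y₂, so the sum is O.
10P: O + (9, 4) = (9, 4) (identity).
11P: tangent at (9, 4): λ = (3·9² + 9)/(2·4) ≡ 10/8. 8⁻¹ ≡ 7 (mod 11), so λ ≡ 10·7 ≡ 4.
  x = λ² - 9 - 9 = 16 - 18 ≡ 9; y = λ·(9 - 9) - 4 ≡ 7. → (9, 7)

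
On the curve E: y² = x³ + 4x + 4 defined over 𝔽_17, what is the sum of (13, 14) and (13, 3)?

The two points share x = 13 and their y-coordinates satisfy 14 + 3 ≡ 0 (mod 17), so they are inverses. Their sum is the point at infinity.

O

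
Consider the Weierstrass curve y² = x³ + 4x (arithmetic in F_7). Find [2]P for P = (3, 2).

(2, 4)

tangent at (3, 2): λ = (3·3² + 4)/(2·2) ≡ 3/4. 4⁻¹ ≡ 2 (mod 7) since 4·2 = 8 ≡ 1, so λ ≡ 3·2 ≡ 6.
  x = λ² - 3 - 3 = 36 - 6 ≡ 2; y = λ·(3 - 2) - 2 ≡ 4. → (2, 4)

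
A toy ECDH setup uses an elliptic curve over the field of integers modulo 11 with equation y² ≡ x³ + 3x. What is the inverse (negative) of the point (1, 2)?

(1, 9)

-(1, 2) = (1, -2 mod 11) = (1, 9).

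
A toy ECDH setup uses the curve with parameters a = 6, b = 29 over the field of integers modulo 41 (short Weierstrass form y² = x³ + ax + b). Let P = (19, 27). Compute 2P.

(35, 33)

tangent at (19, 27): λ = (3·19² + 6)/(2·27) ≡ 23/13. 13⁻¹ ≡ 19 (mod 41) since 13·19 = 247 ≡ 1, so λ ≡ 23·19 ≡ 27.
  x = λ² - 19 - 19 = 729 - 38 ≡ 35; y = λ·(19 - 35) - 27 ≡ 33. → (35, 33)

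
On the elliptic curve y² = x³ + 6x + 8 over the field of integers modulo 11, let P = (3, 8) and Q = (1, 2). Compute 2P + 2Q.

(10, 10)

First 2P:
Repeated addition: build up to 2P.
2P: tangent at (3, 8): λ = (3·3² + 6)/(2·8) ≡ 0/5. 5⁻¹ ≡ 9 (mod 11) since 5·9 = 45 ≡ 1, so λ ≡ 0·9 ≡ 0.
  x = λ² - 3 - 3 = 0 - 6 ≡ 5; y = λ·(3 - 5) - 8 ≡ 3. → (5, 3)
2P = (5, 3).
Next 2Q:
Repeated addition: build up to 2Q.
2Q: tangent at (1, 2): λ = (3·1² + 6)/(2·2) ≡ 9/4. 4⁻¹ ≡ 3 (mod 11) since 4·3 = 12 ≡ 1, so λ ≡ 9·3 ≡ 5.
  x = λ² - 1 - 1 = 25 - 2 ≡ 1; y = λ·(1 - 1) - 2 ≡ 9. → (1, 9)
2Q = (1, 9).
Finally 2P + 2Q:
(5, 3) + (1, 9). λ = (9 - 3)/(1 - 5) ≡ 6/7 mod 11. 7⁻¹ ≡ 8 (mod 11) since 7·8 = 56 ≡ 1, so λ ≡ 4.
  x = λ² - 5 - 1 = 16 - 6 ≡ 10; y = λ·(5 - 10) - 3 ≡ 10. → (10, 10)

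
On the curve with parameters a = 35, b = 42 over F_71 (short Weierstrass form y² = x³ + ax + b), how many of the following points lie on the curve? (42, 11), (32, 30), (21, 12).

0

(42, 11): 11² ≡ 50, rhs ≡ 56 → off.
(32, 30): 30² ≡ 48, rhs ≡ 63 → off.
(21, 12): 12² ≡ 2, rhs ≡ 27 → off.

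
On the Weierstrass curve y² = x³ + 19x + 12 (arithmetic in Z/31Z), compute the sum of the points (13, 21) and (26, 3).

(13, 21) + (26, 3). λ = (3 - 21)/(26 - 13) ≡ 13/13 mod 31. 13⁻¹ ≡ 12 (mod 31) since 13·12 = 156 ≡ 1, so λ ≡ 1.
  x = λ² - 13 - 26 = 1 - 39 ≡ 24; y = λ·(13 - 24) - 21 ≡ 30. → (24, 30)

(24, 30)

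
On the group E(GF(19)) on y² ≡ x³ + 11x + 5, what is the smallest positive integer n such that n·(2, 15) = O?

5

2P: tangent at (2, 15): λ = (3·2² + 11)/(2·15) ≡ 4/11. 11⁻¹ ≡ 7 (mod 19) since 11·7 = 77 ≡ 1, so λ ≡ 4·7 ≡ 9.
  x = λ² - 2 - 2 = 81 - 4 ≡ 1; y = λ·(2 - 1) - 15 ≡ 13. → (1, 13)
3P: (1, 13) + (2, 15). λ = (15 - 13)/(2 - 1) ≡ 2/1 mod 19. 1⁻¹ ≡ 1 (mod 19) since 1·1 = 1 ≡ 1, so λ ≡ 2.
  x = λ² - 1 - 2 = 4 - 3 ≡ 1; y = λ·(1 - 1) - 13 ≡ 6. → (1, 6)
4P: (1, 6) + (2, 15). λ = (15 - 6)/(2 - 1) ≡ 9/1 mod 19. 1⁻¹ ≡ 1 (mod 19) since 1·1 = 1 ≡ 1, so λ ≡ 9.
  x = λ² - 1 - 2 = 81 - 3 ≡ 2; y = λ·(1 - 2) - 6 ≡ 4. → (2, 4)
5P: (2, 4) + (2, 15): same x and y₁ ≡ -y₂, so the sum is O.
5P = O, so the order is 5.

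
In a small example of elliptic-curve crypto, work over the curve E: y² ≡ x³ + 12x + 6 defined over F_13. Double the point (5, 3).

(2, 8)

tangent at (5, 3): λ = (3·5² + 12)/(2·3) ≡ 9/6. 6⁻¹ ≡ 11 (mod 13), so λ ≡ 9·11 ≡ 8.
  x = λ² - 5 - 5 = 64 - 10 ≡ 2; y = λ·(5 - 2) - 3 ≡ 8. → (2, 8)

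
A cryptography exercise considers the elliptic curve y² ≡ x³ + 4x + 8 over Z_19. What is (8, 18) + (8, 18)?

tangent at (8, 18): λ = (3·8² + 4)/(2·18) ≡ 6/17. 17⁻¹ ≡ 9 (mod 19), so λ ≡ 6·9 ≡ 16.
  x = λ² - 8 - 8 = 256 - 16 ≡ 12; y = λ·(8 - 12) - 18 ≡ 13. → (12, 13)

(12, 13)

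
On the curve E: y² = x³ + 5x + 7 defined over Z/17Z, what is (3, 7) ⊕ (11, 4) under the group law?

(5, 15)

(3, 7) + (11, 4). λ = (4 - 7)/(11 - 3) ≡ 14/8 mod 17. 8⁻¹ ≡ 15 (mod 17), so λ ≡ 6.
  x = λ² - 3 - 11 = 36 - 14 ≡ 5; y = λ·(3 - 5) - 7 ≡ 15. → (5, 15)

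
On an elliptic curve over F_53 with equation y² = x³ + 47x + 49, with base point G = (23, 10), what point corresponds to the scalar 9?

(23, 43)

Double-and-add on 9 = (1001)₂. Start with G = (23, 10) for the leading 1-bit.
double: tangent at (23, 10): λ = (3·23² + 47)/(2·10) ≡ 44/20. 20⁻¹ ≡ 8 (mod 53) since 20·8 = 160 ≡ 1, so λ ≡ 44·8 ≡ 34.
  x = λ² - 23 - 23 = 1156 - 46 ≡ 50; y = λ·(23 - 50) - 10 ≡ 26. → (50, 26)
double: tangent at (50, 26): λ = (3·50² + 47)/(2·26) ≡ 21/52. 52⁻¹ ≡ 52 (mod 53) since 52·52 = 2704 ≡ 1, so λ ≡ 21·52 ≡ 32.
  x = λ² - 50 - 50 = 1024 - 100 ≡ 23; y = λ·(50 - 23) - 26 ≡ 43. → (23, 43)
double: tangent at (23, 43): λ = (3·23² + 47)/(2·43) ≡ 44/33. 33⁻¹ ≡ 45 (mod 53), so λ ≡ 44·45 ≡ 19.
  x = λ² - 23 - 23 = 361 - 46 ≡ 50; y = λ·(23 - 50) - 43 ≡ 27. → (50, 27)
add G: (50, 27) + (23, 10). λ = (10 - 27)/(23 - 50) ≡ 36/26 mod 53. 26⁻¹ ≡ 51 (mod 53) since 26·51 = 1326 ≡ 1, so λ ≡ 34.
  x = λ² - 50 - 23 = 1156 - 73 ≡ 23; y = λ·(50 - 23) - 27 ≡ 43. → (23, 43)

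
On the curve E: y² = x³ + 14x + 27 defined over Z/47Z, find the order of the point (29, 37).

7

2P: tangent at (29, 37): λ = (3·29² + 14)/(2·37) ≡ 46/27. 27⁻¹ ≡ 7 (mod 47), so λ ≡ 46·7 ≡ 40.
  x = λ² - 29 - 29 = 1600 - 58 ≡ 38; y = λ·(29 - 38) - 37 ≡ 26. → (38, 26)
3P: (38, 26) + (29, 37). λ = (37 - 26)/(29 - 38) ≡ 11/38 mod 47. 38⁻¹ ≡ 26 (mod 47), so λ ≡ 4.
  x = λ² - 38 - 29 = 16 - 67 ≡ 43; y = λ·(38 - 43) - 26 ≡ 1. → (43, 1)
4P: (43, 1) + (29, 37). λ = (37 - 1)/(29 - 43) ≡ 36/33 mod 47. 33⁻¹ ≡ 10 (mod 47), so λ ≡ 31.
  x = λ² - 43 - 29 = 961 - 72 ≡ 43; y = λ·(43 - 43) - 1 ≡ 46. → (43, 46)
5P: (43, 46) + (29, 37). λ = (37 - 46)/(29 - 43) ≡ 38/33 mod 47. 33⁻¹ ≡ 10 (mod 47) since 33·10 = 330 ≡ 1, so λ ≡ 4.
  x = λ² - 43 - 29 = 16 - 72 ≡ 38; y = λ·(43 - 38) - 46 ≡ 21. → (38, 21)
6P: (38, 21) + (29, 37). λ = (37 - 21)/(29 - 38) ≡ 16/38 mod 47. 38⁻¹ ≡ 26 (mod 47), so λ ≡ 40.
  x = λ² - 38 - 29 = 1600 - 67 ≡ 29; y = λ·(38 - 29) - 21 ≡ 10. → (29, 10)
7P: (29, 10) + (29, 37): same x and y₁ ≡ -y₂, so the sum is the point at infinity.
7P = the point at infinity, so the order is 7.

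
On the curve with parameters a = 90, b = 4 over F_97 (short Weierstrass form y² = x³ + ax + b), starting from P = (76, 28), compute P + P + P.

Repeated addition: build up to 3P.
2P: tangent at (76, 28): λ = (3·76² + 90)/(2·28) ≡ 55/56. 56⁻¹ ≡ 26 (mod 97) since 56·26 = 1456 ≡ 1, so λ ≡ 55·26 ≡ 72.
  x = λ² - 76 - 76 = 5184 - 152 ≡ 85; y = λ·(76 - 85) - 28 ≡ 3. → (85, 3)
3P: (85, 3) + (76, 28). λ = (28 - 3)/(76 - 85) ≡ 25/88 mod 97. 88⁻¹ ≡ 43 (mod 97) since 88·43 = 3784 ≡ 1, so λ ≡ 8.
  x = λ² - 85 - 76 = 64 - 161 ≡ 0; y = λ·(85 - 0) - 3 ≡ 95. → (0, 95)

(0, 95)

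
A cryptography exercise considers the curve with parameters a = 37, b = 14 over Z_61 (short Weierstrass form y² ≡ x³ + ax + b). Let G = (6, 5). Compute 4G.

Repeated addition: build up to 4G.
2G: tangent at (6, 5): λ = (3·6² + 37)/(2·5) ≡ 23/10. 10⁻¹ ≡ 55 (mod 61) since 10·55 = 550 ≡ 1, so λ ≡ 23·55 ≡ 45.
  x = λ² - 6 - 6 = 2025 - 12 ≡ 0; y = λ·(6 - 0) - 5 ≡ 21. → (0, 21)
3G: (0, 21) + (6, 5). λ = (5 - 21)/(6 - 0) ≡ 45/6 mod 61. 6⁻¹ ≡ 51 (mod 61), so λ ≡ 38.
  x = λ² - 0 - 6 = 1444 - 6 ≡ 35; y = λ·(0 - 35) - 21 ≡ 52. → (35, 52)
4G: (35, 52) + (6, 5). λ = (5 - 52)/(6 - 35) ≡ 14/32 mod 61. 32⁻¹ ≡ 21 (mod 61) since 32·21 = 672 ≡ 1, so λ ≡ 50.
  x = λ² - 35 - 6 = 2500 - 41 ≡ 19; y = λ·(35 - 19) - 52 ≡ 16. → (19, 16)

(19, 16)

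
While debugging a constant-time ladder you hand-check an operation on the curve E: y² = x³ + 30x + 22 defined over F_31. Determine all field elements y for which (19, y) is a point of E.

x³ + 30x + 22 = 7451 ≡ 11 (mod 31).
11 is a non-residue mod 31; no y exists.

none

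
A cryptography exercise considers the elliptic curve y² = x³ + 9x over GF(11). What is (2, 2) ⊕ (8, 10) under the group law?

(4, 10)

(2, 2) + (8, 10). λ = (10 - 2)/(8 - 2) ≡ 8/6 mod 11. 6⁻¹ ≡ 2 (mod 11), so λ ≡ 5.
  x = λ² - 2 - 8 = 25 - 10 ≡ 4; y = λ·(2 - 4) - 2 ≡ 10. → (4, 10)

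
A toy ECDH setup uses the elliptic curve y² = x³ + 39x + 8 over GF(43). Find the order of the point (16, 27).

9

2P: tangent at (16, 27): λ = (3·16² + 39)/(2·27) ≡ 33/11. 11⁻¹ ≡ 4 (mod 43), so λ ≡ 33·4 ≡ 3.
  x = λ² - 16 - 16 = 9 - 32 ≡ 20; y = λ·(16 - 20) - 27 ≡ 4. → (20, 4)
3P: (20, 4) + (16, 27). λ = (27 - 4)/(16 - 20) ≡ 23/39 mod 43. 39⁻¹ ≡ 32 (mod 43), so λ ≡ 5.
  x = λ² - 20 - 16 = 25 - 36 ≡ 32; y = λ·(20 - 32) - 4 ≡ 22. → (32, 22)
4P: (32, 22) + (16, 27). λ = (27 - 22)/(16 - 32) ≡ 5/27 mod 43. 27⁻¹ ≡ 8 (mod 43), so λ ≡ 40.
  x = λ² - 32 - 16 = 1600 - 48 ≡ 4; y = λ·(32 - 4) - 22 ≡ 23. → (4, 23)
5P: (4, 23) + (16, 27). λ = (27 - 23)/(16 - 4) ≡ 4/12 mod 43. 12⁻¹ ≡ 18 (mod 43) since 12·18 = 216 ≡ 1, so λ ≡ 29.
  x = λ² - 4 - 16 = 841 - 20 ≡ 4; y = λ·(4 - 4) - 23 ≡ 20. → (4, 20)
6P: (4, 20) + (16, 27). λ = (27 - 20)/(16 - 4) ≡ 7/12 mod 43. 12⁻¹ ≡ 18 (mod 43), so λ ≡ 40.
  x = λ² - 4 - 16 = 1600 - 20 ≡ 32; y = λ·(4 - 32) - 20 ≡ 21. → (32, 21)
7P: (32, 21) + (16, 27). λ = (27 - 21)/(16 - 32) ≡ 6/27 mod 43. 27⁻¹ ≡ 8 (mod 43), so λ ≡ 5.
  x = λ² - 32 - 16 = 25 - 48 ≡ 20; y = λ·(32 - 20) - 21 ≡ 39. → (20, 39)
8P: (20, 39) + (16, 27). λ = (27 - 39)/(16 - 20) ≡ 31/39 mod 43. 39⁻¹ ≡ 32 (mod 43), so λ ≡ 3.
  x = λ² - 20 - 16 = 9 - 36 ≡ 16; y = λ·(20 - 16) - 39 ≡ 16. → (16, 16)
9P: (16, 16) + (16, 27): same x and y₁ ≡ -y₂, so the sum is O.
9P = O, so the order is 9.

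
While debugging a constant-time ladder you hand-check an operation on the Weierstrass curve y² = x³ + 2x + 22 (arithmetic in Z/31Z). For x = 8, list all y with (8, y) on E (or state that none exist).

none

x³ + 2x + 22 = 550 ≡ 23 (mod 31).
23 is a non-residue mod 31; no y exists.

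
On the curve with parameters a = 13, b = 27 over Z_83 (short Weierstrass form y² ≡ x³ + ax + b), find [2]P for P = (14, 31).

(64, 68)

tangent at (14, 31): λ = (3·14² + 13)/(2·31) ≡ 20/62. 62⁻¹ ≡ 79 (mod 83) since 62·79 = 4898 ≡ 1, so λ ≡ 20·79 ≡ 3.
  x = λ² - 14 - 14 = 9 - 28 ≡ 64; y = λ·(14 - 64) - 31 ≡ 68. → (64, 68)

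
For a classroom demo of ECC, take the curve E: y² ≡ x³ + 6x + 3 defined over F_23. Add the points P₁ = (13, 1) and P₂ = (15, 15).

(13, 1) + (15, 15). λ = (15 - 1)/(15 - 13) ≡ 14/2 mod 23. 2⁻¹ ≡ 12 (mod 23), so λ ≡ 7.
  x = λ² - 13 - 15 = 49 - 28 ≡ 21; y = λ·(13 - 21) - 1 ≡ 12. → (21, 12)

(21, 12)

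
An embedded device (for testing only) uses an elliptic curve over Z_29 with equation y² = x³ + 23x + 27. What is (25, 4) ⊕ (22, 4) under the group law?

(11, 25)

(25, 4) + (22, 4). λ = (4 - 4)/(22 - 25) ≡ 0/26 mod 29. 26⁻¹ ≡ 19 (mod 29) since 26·19 = 494 ≡ 1, so λ ≡ 0.
  x = λ² - 25 - 22 = 0 - 47 ≡ 11; y = λ·(25 - 11) - 4 ≡ 25. → (11, 25)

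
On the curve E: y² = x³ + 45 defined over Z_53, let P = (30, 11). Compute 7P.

(17, 20)

Double-and-add on 7 = (111)₂. Start with P = (30, 11) for the leading 1-bit.
double: tangent at (30, 11): λ = (3·30² + 0)/(2·11) ≡ 50/22. 22⁻¹ ≡ 41 (mod 53), so λ ≡ 50·41 ≡ 36.
  x = λ² - 30 - 30 = 1296 - 60 ≡ 17; y = λ·(30 - 17) - 11 ≡ 33. → (17, 33)
add P: (17, 33) + (30, 11). λ = (11 - 33)/(30 - 17) ≡ 31/13 mod 53. 13⁻¹ ≡ 49 (mod 53), so λ ≡ 35.
  x = λ² - 17 - 30 = 1225 - 47 ≡ 12; y = λ·(17 - 12) - 33 ≡ 36. → (12, 36)
double: tangent at (12, 36): λ = (3·12² + 0)/(2·36) ≡ 8/19. 19⁻¹ ≡ 14 (mod 53), so λ ≡ 8·14 ≡ 6.
  x = λ² - 12 - 12 = 36 - 24 ≡ 12; y = λ·(12 - 12) - 36 ≡ 17. → (12, 17)
add P: (12, 17) + (30, 11). λ = (11 - 17)/(30 - 12) ≡ 47/18 mod 53. 18⁻¹ ≡ 3 (mod 53), so λ ≡ 35.
  x = λ² - 12 - 30 = 1225 - 42 ≡ 17; y = λ·(12 - 17) - 17 ≡ 20. → (17, 20)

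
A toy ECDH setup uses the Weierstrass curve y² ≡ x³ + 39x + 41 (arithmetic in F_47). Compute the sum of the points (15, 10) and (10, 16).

(46, 46)

(15, 10) + (10, 16). λ = (16 - 10)/(10 - 15) ≡ 6/42 mod 47. 42⁻¹ ≡ 28 (mod 47), so λ ≡ 27.
  x = λ² - 15 - 10 = 729 - 25 ≡ 46; y = λ·(15 - 46) - 10 ≡ 46. → (46, 46)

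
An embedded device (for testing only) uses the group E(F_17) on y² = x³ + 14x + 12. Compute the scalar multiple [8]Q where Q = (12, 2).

Repeated addition: build up to 8Q.
2Q: tangent at (12, 2): λ = (3·12² + 14)/(2·2) ≡ 4/4. 4⁻¹ ≡ 13 (mod 17) since 4·13 = 52 ≡ 1, so λ ≡ 4·13 ≡ 1.
  x = λ² - 12 - 12 = 1 - 24 ≡ 11; y = λ·(12 - 11) - 2 ≡ 16. → (11, 16)
3Q: (11, 16) + (12, 2). λ = (2 - 16)/(12 - 11) ≡ 3/1 mod 17. 1⁻¹ ≡ 1 (mod 17) since 1·1 = 1 ≡ 1, so λ ≡ 3.
  x = λ² - 11 - 12 = 9 - 23 ≡ 3; y = λ·(11 - 3) - 16 ≡ 8. → (3, 8)
4Q: (3, 8) + (12, 2). λ = (2 - 8)/(12 - 3) ≡ 11/9 mod 17. 9⁻¹ ≡ 2 (mod 17) since 9·2 = 18 ≡ 1, so λ ≡ 5.
  x = λ² - 3 - 12 = 25 - 15 ≡ 10; y = λ·(3 - 10) - 8 ≡ 8. → (10, 8)
5Q: (10, 8) + (12, 2). λ = (2 - 8)/(12 - 10) ≡ 11/2 mod 17. 2⁻¹ ≡ 9 (mod 17), so λ ≡ 14.
  x = λ² - 10 - 12 = 196 - 22 ≡ 4; y = λ·(10 - 4) - 8 ≡ 8. → (4, 8)
6Q: (4, 8) + (12, 2). λ = (2 - 8)/(12 - 4) ≡ 11/8 mod 17. 8⁻¹ ≡ 15 (mod 17), so λ ≡ 12.
  x = λ² - 4 - 12 = 144 - 16 ≡ 9; y = λ·(4 - 9) - 8 ≡ 0. → (9, 0)
7Q: (9, 0) + (12, 2). λ = (2 - 0)/(12 - 9) ≡ 2/3 mod 17. 3⁻¹ ≡ 6 (mod 17) since 3·6 = 18 ≡ 1, so λ ≡ 12.
  x = λ² - 9 - 12 = 144 - 21 ≡ 4; y = λ·(9 - 4) - 0 ≡ 9. → (4, 9)
8Q: (4, 9) + (12, 2). λ = (2 - 9)/(12 - 4) ≡ 10/8 mod 17. 8⁻¹ ≡ 15 (mod 17), so λ ≡ 14.
  x = λ² - 4 - 12 = 196 - 16 ≡ 10; y = λ·(4 - 10) - 9 ≡ 9. → (10, 9)

(10, 9)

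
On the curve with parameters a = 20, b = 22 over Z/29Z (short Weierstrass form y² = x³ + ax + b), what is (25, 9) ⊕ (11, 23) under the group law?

(25, 9) + (11, 23). λ = (23 - 9)/(11 - 25) ≡ 14/15 mod 29. 15⁻¹ ≡ 2 (mod 29) since 15·2 = 30 ≡ 1, so λ ≡ 28.
  x = λ² - 25 - 11 = 784 - 36 ≡ 23; y = λ·(25 - 23) - 9 ≡ 18. → (23, 18)

(23, 18)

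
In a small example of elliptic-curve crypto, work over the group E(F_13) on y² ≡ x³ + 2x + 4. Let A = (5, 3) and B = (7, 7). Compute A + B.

(5, 3) + (7, 7). λ = (7 - 3)/(7 - 5) ≡ 4/2 mod 13. 2⁻¹ ≡ 7 (mod 13) since 2·7 = 14 ≡ 1, so λ ≡ 2.
  x = λ² - 5 - 7 = 4 - 12 ≡ 5; y = λ·(5 - 5) - 3 ≡ 10. → (5, 10)

(5, 10)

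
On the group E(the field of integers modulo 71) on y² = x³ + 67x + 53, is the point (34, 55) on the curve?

y² = 55² ≡ 43; x³ + 67x + 53 = 41635 ≡ 29 (mod 71). 43 ≠ 29.

no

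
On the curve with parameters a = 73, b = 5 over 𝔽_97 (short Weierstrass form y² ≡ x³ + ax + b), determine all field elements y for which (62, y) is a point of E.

none

x³ + 73x + 5 = 242859 ≡ 68 (mod 97).
68 is a non-residue mod 97; no y exists.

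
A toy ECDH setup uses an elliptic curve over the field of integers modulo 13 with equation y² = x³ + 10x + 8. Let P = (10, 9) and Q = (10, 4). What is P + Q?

O

The two points share x = 10 and their y-coordinates satisfy 9 + 4 ≡ 0 (mod 13), so they are inverses. Their sum is 𝒪.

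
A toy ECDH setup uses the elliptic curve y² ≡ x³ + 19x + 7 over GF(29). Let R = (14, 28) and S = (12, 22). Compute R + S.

(14, 28) + (12, 22). λ = (22 - 28)/(12 - 14) ≡ 23/27 mod 29. 27⁻¹ ≡ 14 (mod 29), so λ ≡ 3.
  x = λ² - 14 - 12 = 9 - 26 ≡ 12; y = λ·(14 - 12) - 28 ≡ 7. → (12, 7)

(12, 7)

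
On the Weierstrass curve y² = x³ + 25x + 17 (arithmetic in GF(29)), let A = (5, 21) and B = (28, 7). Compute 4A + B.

(6, 21)

First 4A:
Double-and-add on 4 = (100)₂. Start with A = (5, 21) for the leading 1-bit.
double: tangent at (5, 21): λ = (3·5² + 25)/(2·21) ≡ 13/13. 13⁻¹ ≡ 9 (mod 29) since 13·9 = 117 ≡ 1, so λ ≡ 13·9 ≡ 1.
  x = λ² - 5 - 5 = 1 - 10 ≡ 20; y = λ·(5 - 20) - 21 ≡ 22. → (20, 22)
double: tangent at (20, 22): λ = (3·20² + 25)/(2·22) ≡ 7/15. 15⁻¹ ≡ 2 (mod 29), so λ ≡ 7·2 ≡ 14.
  x = λ² - 20 - 20 = 196 - 40 ≡ 11; y = λ·(20 - 11) - 22 ≡ 17. → (11, 17)
4A = (11, 17).
Finally 4A + B:
(11, 17) + (28, 7). λ = (7 - 17)/(28 - 11) ≡ 19/17 mod 29. 17⁻¹ ≡ 12 (mod 29), so λ ≡ 25.
  x = λ² - 11 - 28 = 625 - 39 ≡ 6; y = λ·(11 - 6) - 17 ≡ 21. → (6, 21)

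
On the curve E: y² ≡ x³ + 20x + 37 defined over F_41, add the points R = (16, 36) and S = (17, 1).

(16, 36) + (17, 1). λ = (1 - 36)/(17 - 16) ≡ 6/1 mod 41. 1⁻¹ ≡ 1 (mod 41), so λ ≡ 6.
  x = λ² - 16 - 17 = 36 - 33 ≡ 3; y = λ·(16 - 3) - 36 ≡ 1. → (3, 1)

(3, 1)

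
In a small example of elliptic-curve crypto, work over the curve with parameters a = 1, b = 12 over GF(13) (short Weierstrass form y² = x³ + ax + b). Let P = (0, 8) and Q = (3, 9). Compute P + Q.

(0, 8) + (3, 9). λ = (9 - 8)/(3 - 0) ≡ 1/3 mod 13. 3⁻¹ ≡ 9 (mod 13), so λ ≡ 9.
  x = λ² - 0 - 3 = 81 - 3 ≡ 0; y = λ·(0 - 0) - 8 ≡ 5. → (0, 5)

(0, 5)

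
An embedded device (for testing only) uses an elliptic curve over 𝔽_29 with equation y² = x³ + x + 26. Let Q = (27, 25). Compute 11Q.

(27, 4)

Repeated addition: build up to 11Q.
2Q: tangent at (27, 25): λ = (3·27² + 1)/(2·25) ≡ 13/21. 21⁻¹ ≡ 18 (mod 29) since 21·18 = 378 ≡ 1, so λ ≡ 13·18 ≡ 2.
  x = λ² - 27 - 27 = 4 - 54 ≡ 8; y = λ·(27 - 8) - 25 ≡ 13. → (8, 13)
3Q: (8, 13) + (27, 25). λ = (25 - 13)/(27 - 8) ≡ 12/19 mod 29. 19⁻¹ ≡ 26 (mod 29), so λ ≡ 22.
  x = λ² - 8 - 27 = 484 - 35 ≡ 14; y = λ·(8 - 14) - 13 ≡ 0. → (14, 0)
4Q: (14, 0) + (27, 25). λ = (25 - 0)/(27 - 14) ≡ 25/13 mod 29. 13⁻¹ ≡ 9 (mod 29) since 13·9 = 117 ≡ 1, so λ ≡ 22.
  x = λ² - 14 - 27 = 484 - 41 ≡ 8; y = λ·(14 - 8) - 0 ≡ 16. → (8, 16)
5Q: (8, 16) + (27, 25). λ = (25 - 16)/(27 - 8) ≡ 9/19 mod 29. 19⁻¹ ≡ 26 (mod 29) since 19·26 = 494 ≡ 1, so λ ≡ 2.
  x = λ² - 8 - 27 = 4 - 35 ≡ 27; y = λ·(8 - 27) - 16 ≡ 4. → (27, 4)
6Q: (27, 4) + (27, 25): same x and y₁ ≡ -y₂, so the sum is the point at infinity.
7Q: the point at infinity + (27, 25) = (27, 25) (identity).
8Q: tangent at (27, 25): λ = (3·27² + 1)/(2·25) ≡ 13/21. 21⁻¹ ≡ 18 (mod 29), so λ ≡ 13·18 ≡ 2.
  x = λ² - 27 - 27 = 4 - 54 ≡ 8; y = λ·(27 - 8) - 25 ≡ 13. → (8, 13)
9Q: (8, 13) + (27, 25). λ = (25 - 13)/(27 - 8) ≡ 12/19 mod 29. 19⁻¹ ≡ 26 (mod 29), so λ ≡ 22.
  x = λ² - 8 - 27 = 484 - 35 ≡ 14; y = λ·(8 - 14) - 13 ≡ 0. → (14, 0)
10Q: (14, 0) + (27, 25). λ = (25 - 0)/(27 - 14) ≡ 25/13 mod 29. 13⁻¹ ≡ 9 (mod 29), so λ ≡ 22.
  x = λ² - 14 - 27 = 484 - 41 ≡ 8; y = λ·(14 - 8) - 0 ≡ 16. → (8, 16)
11Q: (8, 16) + (27, 25). λ = (25 - 16)/(27 - 8) ≡ 9/19 mod 29. 19⁻¹ ≡ 26 (mod 29), so λ ≡ 2.
  x = λ² - 8 - 27 = 4 - 35 ≡ 27; y = λ·(8 - 27) - 16 ≡ 4. → (27, 4)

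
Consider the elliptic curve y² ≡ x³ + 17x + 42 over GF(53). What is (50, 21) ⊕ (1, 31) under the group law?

(48, 37)

(50, 21) + (1, 31). λ = (31 - 21)/(1 - 50) ≡ 10/4 mod 53. 4⁻¹ ≡ 40 (mod 53), so λ ≡ 29.
  x = λ² - 50 - 1 = 841 - 51 ≡ 48; y = λ·(50 - 48) - 21 ≡ 37. → (48, 37)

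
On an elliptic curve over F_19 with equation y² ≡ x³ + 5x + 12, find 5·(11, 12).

(9, 11)

Write Q = (11, 12).
Double-and-add on 5 = (101)₂. Start with Q = (11, 12) for the leading 1-bit.
double: tangent at (11, 12): λ = (3·11² + 5)/(2·12) ≡ 7/5. 5⁻¹ ≡ 4 (mod 19), so λ ≡ 7·4 ≡ 9.
  x = λ² - 11 - 11 = 81 - 22 ≡ 2; y = λ·(11 - 2) - 12 ≡ 12. → (2, 12)
double: tangent at (2, 12): λ = (3·2² + 5)/(2·12) ≡ 17/5. 5⁻¹ ≡ 4 (mod 19), so λ ≡ 17·4 ≡ 11.
  x = λ² - 2 - 2 = 121 - 4 ≡ 3; y = λ·(2 - 3) - 12 ≡ 15. → (3, 15)
add Q: (3, 15) + (11, 12). λ = (12 - 15)/(11 - 3) ≡ 16/8 mod 19. 8⁻¹ ≡ 12 (mod 19) since 8·12 = 96 ≡ 1, so λ ≡ 2.
  x = λ² - 3 - 11 = 4 - 14 ≡ 9; y = λ·(3 - 9) - 15 ≡ 11. → (9, 11)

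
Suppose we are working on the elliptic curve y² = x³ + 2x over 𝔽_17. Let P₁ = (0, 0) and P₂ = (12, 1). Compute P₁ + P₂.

(3, 4)

(0, 0) + (12, 1). λ = (1 - 0)/(12 - 0) ≡ 1/12 mod 17. 12⁻¹ ≡ 10 (mod 17) since 12·10 = 120 ≡ 1, so λ ≡ 10.
  x = λ² - 0 - 12 = 100 - 12 ≡ 3; y = λ·(0 - 3) - 0 ≡ 4. → (3, 4)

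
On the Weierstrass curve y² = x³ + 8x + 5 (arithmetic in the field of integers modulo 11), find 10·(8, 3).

(5, 7)

Write G = (8, 3).
Repeated addition: build up to 10G.
2G: tangent at (8, 3): λ = (3·8² + 8)/(2·3) ≡ 2/6. 6⁻¹ ≡ 2 (mod 11) since 6·2 = 12 ≡ 1, so λ ≡ 2·2 ≡ 4.
  x = λ² - 8 - 8 = 16 - 16 ≡ 0; y = λ·(8 - 0) - 3 ≡ 7. → (0, 7)
3G: (0, 7) + (8, 3). λ = (3 - 7)/(8 - 0) ≡ 7/8 mod 11. 8⁻¹ ≡ 7 (mod 11), so λ ≡ 5.
  x = λ² - 0 - 8 = 25 - 8 ≡ 6; y = λ·(0 - 6) - 7 ≡ 7. → (6, 7)
4G: (6, 7) + (8, 3). λ = (3 - 7)/(8 - 6) ≡ 7/2 mod 11. 2⁻¹ ≡ 6 (mod 11), so λ ≡ 9.
  x = λ² - 6 - 8 = 81 - 14 ≡ 1; y = λ·(6 - 1) - 7 ≡ 5. → (1, 5)
5G: (1, 5) + (8, 3). λ = (3 - 5)/(8 - 1) ≡ 9/7 mod 11. 7⁻¹ ≡ 8 (mod 11) since 7·8 = 56 ≡ 1, so λ ≡ 6.
  x = λ² - 1 - 8 = 36 - 9 ≡ 5; y = λ·(1 - 5) - 5 ≡ 4. → (5, 4)
6G: (5, 4) + (8, 3). λ = (3 - 4)/(8 - 5) ≡ 10/3 mod 11. 3⁻¹ ≡ 4 (mod 11), so λ ≡ 7.
  x = λ² - 5 - 8 = 49 - 13 ≡ 3; y = λ·(5 - 3) - 4 ≡ 10. → (3, 10)
7G: (3, 10) + (8, 3). λ = (3 - 10)/(8 - 3) ≡ 4/5 mod 11. 5⁻¹ ≡ 9 (mod 11), so λ ≡ 3.
  x = λ² - 3 - 8 = 9 - 11 ≡ 9; y = λ·(3 - 9) - 10 ≡ 5. → (9, 5)
8G: (9, 5) + (8, 3). λ = (3 - 5)/(8 - 9) ≡ 9/10 mod 11. 10⁻¹ ≡ 10 (mod 11), so λ ≡ 2.
  x = λ² - 9 - 8 = 4 - 17 ≡ 9; y = λ·(9 - 9) - 5 ≡ 6. → (9, 6)
9G: (9, 6) + (8, 3). λ = (3 - 6)/(8 - 9) ≡ 8/10 mod 11. 10⁻¹ ≡ 10 (mod 11) since 10·10 = 100 ≡ 1, so λ ≡ 3.
  x = λ² - 9 - 8 = 9 - 17 ≡ 3; y = λ·(9 - 3) - 6 ≡ 1. → (3, 1)
10G: (3, 1) + (8, 3). λ = (3 - 1)/(8 - 3) ≡ 2/5 mod 11. 5⁻¹ ≡ 9 (mod 11), so λ ≡ 7.
  x = λ² - 3 - 8 = 49 - 11 ≡ 5; y = λ·(3 - 5) - 1 ≡ 7. → (5, 7)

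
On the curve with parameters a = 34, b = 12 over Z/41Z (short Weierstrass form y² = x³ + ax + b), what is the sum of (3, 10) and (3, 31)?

O

The two points share x = 3 and their y-coordinates satisfy 10 + 31 ≡ 0 (mod 41), so they are inverses. Their sum is ∞.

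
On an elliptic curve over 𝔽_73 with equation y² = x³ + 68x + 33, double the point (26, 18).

(33, 53)

tangent at (26, 18): λ = (3·26² + 68)/(2·18) ≡ 52/36. 36⁻¹ ≡ 71 (mod 73) since 36·71 = 2556 ≡ 1, so λ ≡ 52·71 ≡ 42.
  x = λ² - 26 - 26 = 1764 - 52 ≡ 33; y = λ·(26 - 33) - 18 ≡ 53. → (33, 53)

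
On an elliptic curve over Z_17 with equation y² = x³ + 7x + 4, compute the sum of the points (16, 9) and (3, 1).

(2, 14)

(16, 9) + (3, 1). λ = (1 - 9)/(3 - 16) ≡ 9/4 mod 17. 4⁻¹ ≡ 13 (mod 17), so λ ≡ 15.
  x = λ² - 16 - 3 = 225 - 19 ≡ 2; y = λ·(16 - 2) - 9 ≡ 14. → (2, 14)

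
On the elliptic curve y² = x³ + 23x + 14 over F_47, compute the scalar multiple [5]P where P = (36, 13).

Repeated addition: build up to 5P.
2P: tangent at (36, 13): λ = (3·36² + 23)/(2·13) ≡ 10/26. 26⁻¹ ≡ 38 (mod 47), so λ ≡ 10·38 ≡ 4.
  x = λ² - 36 - 36 = 16 - 72 ≡ 38; y = λ·(36 - 38) - 13 ≡ 26. → (38, 26)
3P: (38, 26) + (36, 13). λ = (13 - 26)/(36 - 38) ≡ 34/45 mod 47. 45⁻¹ ≡ 23 (mod 47), so λ ≡ 30.
  x = λ² - 38 - 36 = 900 - 74 ≡ 27; y = λ·(38 - 27) - 26 ≡ 22. → (27, 22)
4P: (27, 22) + (36, 13). λ = (13 - 22)/(36 - 27) ≡ 38/9 mod 47. 9⁻¹ ≡ 21 (mod 47) since 9·21 = 189 ≡ 1, so λ ≡ 46.
  x = λ² - 27 - 36 = 2116 - 63 ≡ 32; y = λ·(27 - 32) - 22 ≡ 30. → (32, 30)
5P: (32, 30) + (36, 13). λ = (13 - 30)/(36 - 32) ≡ 30/4 mod 47. 4⁻¹ ≡ 12 (mod 47) since 4·12 = 48 ≡ 1, so λ ≡ 31.
  x = λ² - 32 - 36 = 961 - 68 ≡ 0; y = λ·(32 - 0) - 30 ≡ 22. → (0, 22)

(0, 22)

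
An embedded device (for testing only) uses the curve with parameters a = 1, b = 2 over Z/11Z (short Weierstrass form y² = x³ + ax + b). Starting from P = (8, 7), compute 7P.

Repeated addition: build up to 7P.
2P: tangent at (8, 7): λ = (3·8² + 1)/(2·7) ≡ 6/3. 3⁻¹ ≡ 4 (mod 11) since 3·4 = 12 ≡ 1, so λ ≡ 6·4 ≡ 2.
  x = λ² - 8 - 8 = 4 - 16 ≡ 10; y = λ·(8 - 10) - 7 ≡ 0. → (10, 0)
3P: (10, 0) + (8, 7). λ = (7 - 0)/(8 - 10) ≡ 7/9 mod 11. 9⁻¹ ≡ 5 (mod 11), so λ ≡ 2.
  x = λ² - 10 - 8 = 4 - 18 ≡ 8; y = λ·(10 - 8) - 0 ≡ 4. → (8, 4)
4P: (8, 4) + (8, 7): same x and y₁ ≡ -y₂, so the sum is O.
5P: O + (8, 7) = (8, 7) (identity).
6P: tangent at (8, 7): λ = (3·8² + 1)/(2·7) ≡ 6/3. 3⁻¹ ≡ 4 (mod 11), so λ ≡ 6·4 ≡ 2.
  x = λ² - 8 - 8 = 4 - 16 ≡ 10; y = λ·(8 - 10) - 7 ≡ 0. → (10, 0)
7P: (10, 0) + (8, 7). λ = (7 - 0)/(8 - 10) ≡ 7/9 mod 11. 9⁻¹ ≡ 5 (mod 11) since 9·5 = 45 ≡ 1, so λ ≡ 2.
  x = λ² - 10 - 8 = 4 - 18 ≡ 8; y = λ·(10 - 8) - 0 ≡ 4. → (8, 4)

(8, 4)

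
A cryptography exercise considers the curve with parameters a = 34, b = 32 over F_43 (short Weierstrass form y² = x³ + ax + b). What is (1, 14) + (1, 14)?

tangent at (1, 14): λ = (3·1² + 34)/(2·14) ≡ 37/28. 28⁻¹ ≡ 20 (mod 43), so λ ≡ 37·20 ≡ 9.
  x = λ² - 1 - 1 = 81 - 2 ≡ 36; y = λ·(1 - 36) - 14 ≡ 15. → (36, 15)

(36, 15)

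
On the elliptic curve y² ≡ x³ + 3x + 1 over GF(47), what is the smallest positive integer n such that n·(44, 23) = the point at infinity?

2P: tangent at (44, 23): λ = (3·44² + 3)/(2·23) ≡ 30/46. 46⁻¹ ≡ 46 (mod 47), so λ ≡ 30·46 ≡ 17.
  x = λ² - 44 - 44 = 289 - 88 ≡ 13; y = λ·(44 - 13) - 23 ≡ 34. → (13, 34)
3P: (13, 34) + (44, 23). λ = (23 - 34)/(44 - 13) ≡ 36/31 mod 47. 31⁻¹ ≡ 44 (mod 47), so λ ≡ 33.
  x = λ² - 13 - 44 = 1089 - 57 ≡ 45; y = λ·(13 - 45) - 34 ≡ 38. → (45, 38)
4P: (45, 38) + (44, 23). λ = (23 - 38)/(44 - 45) ≡ 32/46 mod 47. 46⁻¹ ≡ 46 (mod 47) since 46·46 = 2116 ≡ 1, so λ ≡ 15.
  x = λ² - 45 - 44 = 225 - 89 ≡ 42; y = λ·(45 - 42) - 38 ≡ 7. → (42, 7)
5P: (42, 7) + (44, 23). λ = (23 - 7)/(44 - 42) ≡ 16/2 mod 47. 2⁻¹ ≡ 24 (mod 47) since 2·24 = 48 ≡ 1, so λ ≡ 8.
  x = λ² - 42 - 44 = 64 - 86 ≡ 25; y = λ·(42 - 25) - 7 ≡ 35. → (25, 35)
6P: (25, 35) + (44, 23). λ = (23 - 35)/(44 - 25) ≡ 35/19 mod 47. 19⁻¹ ≡ 5 (mod 47), so λ ≡ 34.
  x = λ² - 25 - 44 = 1156 - 69 ≡ 6; y = λ·(25 - 6) - 35 ≡ 0. → (6, 0)
7P: (6, 0) + (44, 23). λ = (23 - 0)/(44 - 6) ≡ 23/38 mod 47. 38⁻¹ ≡ 26 (mod 47), so λ ≡ 34.
  x = λ² - 6 - 44 = 1156 - 50 ≡ 25; y = λ·(6 - 25) - 0 ≡ 12. → (25, 12)
8P: (25, 12) + (44, 23). λ = (23 - 12)/(44 - 25) ≡ 11/19 mod 47. 19⁻¹ ≡ 5 (mod 47), so λ ≡ 8.
  x = λ² - 25 - 44 = 64 - 69 ≡ 42; y = λ·(25 - 42) - 12 ≡ 40. → (42, 40)
9P: (42, 40) + (44, 23). λ = (23 - 40)/(44 - 42) ≡ 30/2 mod 47. 2⁻¹ ≡ 24 (mod 47) since 2·24 = 48 ≡ 1, so λ ≡ 15.
  x = λ² - 42 - 44 = 225 - 86 ≡ 45; y = λ·(42 - 45) - 40 ≡ 9. → (45, 9)
10P: (45, 9) + (44, 23). λ = (23 - 9)/(44 - 45) ≡ 14/46 mod 47. 46⁻¹ ≡ 46 (mod 47) since 46·46 = 2116 ≡ 1, so λ ≡ 33.
  x = λ² - 45 - 44 = 1089 - 89 ≡ 13; y = λ·(45 - 13) - 9 ≡ 13. → (13, 13)
11P: (13, 13) + (44, 23). λ = (23 - 13)/(44 - 13) ≡ 10/31 mod 47. 31⁻¹ ≡ 44 (mod 47), so λ ≡ 17.
  x = λ² - 13 - 44 = 289 - 57 ≡ 44; y = λ·(13 - 44) - 13 ≡ 24. → (44, 24)
12P: (44, 24) + (44, 23): same x and y₁ ≡ -y₂, so the sum is the point at infinity.
12P = the point at infinity, so the order is 12.

12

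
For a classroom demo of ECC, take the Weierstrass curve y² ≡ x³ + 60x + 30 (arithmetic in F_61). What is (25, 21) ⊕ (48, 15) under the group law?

(25, 21) + (48, 15). λ = (15 - 21)/(48 - 25) ≡ 55/23 mod 61. 23⁻¹ ≡ 8 (mod 61), so λ ≡ 13.
  x = λ² - 25 - 48 = 169 - 73 ≡ 35; y = λ·(25 - 35) - 21 ≡ 32. → (35, 32)

(35, 32)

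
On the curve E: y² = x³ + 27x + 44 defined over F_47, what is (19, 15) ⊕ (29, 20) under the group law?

(19, 15) + (29, 20). λ = (20 - 15)/(29 - 19) ≡ 5/10 mod 47. 10⁻¹ ≡ 33 (mod 47) since 10·33 = 330 ≡ 1, so λ ≡ 24.
  x = λ² - 19 - 29 = 576 - 48 ≡ 11; y = λ·(19 - 11) - 15 ≡ 36. → (11, 36)

(11, 36)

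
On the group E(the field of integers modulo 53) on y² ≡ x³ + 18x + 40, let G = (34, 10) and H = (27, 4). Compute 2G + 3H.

(6, 24)

First 2G:
Repeated addition: build up to 2G.
2G: tangent at (34, 10): λ = (3·34² + 18)/(2·10) ≡ 41/20. 20⁻¹ ≡ 8 (mod 53), so λ ≡ 41·8 ≡ 10.
  x = λ² - 34 - 34 = 100 - 68 ≡ 32; y = λ·(34 - 32) - 10 ≡ 10. → (32, 10)
2G = (32, 10).
Next 3H:
Repeated addition: build up to 3H.
2H: tangent at (27, 4): λ = (3·27² + 18)/(2·4) ≡ 32/8. 8⁻¹ ≡ 20 (mod 53), so λ ≡ 32·20 ≡ 4.
  x = λ² - 27 - 27 = 16 - 54 ≡ 15; y = λ·(27 - 15) - 4 ≡ 44. → (15, 44)
3H: (15, 44) + (27, 4). λ = (4 - 44)/(27 - 15) ≡ 13/12 mod 53. 12⁻¹ ≡ 31 (mod 53), so λ ≡ 32.
  x = λ² - 15 - 27 = 1024 - 42 ≡ 28; y = λ·(15 - 28) - 44 ≡ 17. → (28, 17)
3H = (28, 17).
Finally 2G + 3H:
(32, 10) + (28, 17). λ = (17 - 10)/(28 - 32) ≡ 7/49 mod 53. 49⁻¹ ≡ 13 (mod 53) since 49·13 = 637 ≡ 1, so λ ≡ 38.
  x = λ² - 32 - 28 = 1444 - 60 ≡ 6; y = λ·(32 - 6) - 10 ≡ 24. → (6, 24)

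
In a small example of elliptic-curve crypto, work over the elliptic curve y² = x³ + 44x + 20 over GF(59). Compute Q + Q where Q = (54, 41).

(39, 52)

tangent at (54, 41): λ = (3·54² + 44)/(2·41) ≡ 1/23. 23⁻¹ ≡ 18 (mod 59) since 23·18 = 414 ≡ 1, so λ ≡ 1·18 ≡ 18.
  x = λ² - 54 - 54 = 324 - 108 ≡ 39; y = λ·(54 - 39) - 41 ≡ 52. → (39, 52)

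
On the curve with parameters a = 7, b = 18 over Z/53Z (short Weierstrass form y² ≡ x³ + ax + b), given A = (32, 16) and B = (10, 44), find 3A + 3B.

(35, 46)

First 3A:
Repeated addition: build up to 3A.
2A: tangent at (32, 16): λ = (3·32² + 7)/(2·16) ≡ 5/32. 32⁻¹ ≡ 5 (mod 53) since 32·5 = 160 ≡ 1, so λ ≡ 5·5 ≡ 25.
  x = λ² - 32 - 32 = 625 - 64 ≡ 31; y = λ·(32 - 31) - 16 ≡ 9. → (31, 9)
3A: (31, 9) + (32, 16). λ = (16 - 9)/(32 - 31) ≡ 7/1 mod 53. 1⁻¹ ≡ 1 (mod 53), so λ ≡ 7.
  x = λ² - 31 - 32 = 49 - 63 ≡ 39; y = λ·(31 - 39) - 9 ≡ 41. → (39, 41)
3A = (39, 41).
Next 3B:
Repeated addition: build up to 3B.
2B: tangent at (10, 44): λ = (3·10² + 7)/(2·44) ≡ 42/35. 35⁻¹ ≡ 50 (mod 53) since 35·50 = 1750 ≡ 1, so λ ≡ 42·50 ≡ 33.
  x = λ² - 10 - 10 = 1089 - 20 ≡ 9; y = λ·(10 - 9) - 44 ≡ 42. → (9, 42)
3B: (9, 42) + (10, 44). λ = (44 - 42)/(10 - 9) ≡ 2/1 mod 53. 1⁻¹ ≡ 1 (mod 53) since 1·1 = 1 ≡ 1, so λ ≡ 2.
  x = λ² - 9 - 10 = 4 - 19 ≡ 38; y = λ·(9 - 38) - 42 ≡ 6. → (38, 6)
3B = (38, 6).
Finally 3A + 3B:
(39, 41) + (38, 6). λ = (6 - 41)/(38 - 39) ≡ 18/52 mod 53. 52⁻¹ ≡ 52 (mod 53), so λ ≡ 35.
  x = λ² - 39 - 38 = 1225 - 77 ≡ 35; y = λ·(39 - 35) - 41 ≡ 46. → (35, 46)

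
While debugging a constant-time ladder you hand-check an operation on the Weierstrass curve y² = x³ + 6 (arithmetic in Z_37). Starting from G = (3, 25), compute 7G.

Double-and-add on 7 = (111)₂. Start with G = (3, 25) for the leading 1-bit.
double: tangent at (3, 25): λ = (3·3² + 0)/(2·25) ≡ 27/13. 13⁻¹ ≡ 20 (mod 37) since 13·20 = 260 ≡ 1, so λ ≡ 27·20 ≡ 22.
  x = λ² - 3 - 3 = 484 - 6 ≡ 34; y = λ·(3 - 34) - 25 ≡ 33. → (34, 33)
add G: (34, 33) + (3, 25). λ = (25 - 33)/(3 - 34) ≡ 29/6 mod 37. 6⁻¹ ≡ 31 (mod 37), so λ ≡ 11.
  x = λ² - 34 - 3 = 121 - 37 ≡ 10; y = λ·(34 - 10) - 33 ≡ 9. → (10, 9)
double: tangent at (10, 9): λ = (3·10² + 0)/(2·9) ≡ 4/18. 18⁻¹ ≡ 35 (mod 37), so λ ≡ 4·35 ≡ 29.
  x = λ² - 10 - 10 = 841 - 20 ≡ 7; y = λ·(10 - 7) - 9 ≡ 4. → (7, 4)
add G: (7, 4) + (3, 25). λ = (25 - 4)/(3 - 7) ≡ 21/33 mod 37. 33⁻¹ ≡ 9 (mod 37) since 33·9 = 297 ≡ 1, so λ ≡ 4.
  x = λ² - 7 - 3 = 16 - 10 ≡ 6; y = λ·(7 - 6) - 4 ≡ 0. → (6, 0)

(6, 0)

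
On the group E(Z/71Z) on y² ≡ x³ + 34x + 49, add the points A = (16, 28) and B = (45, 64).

(60, 30)

(16, 28) + (45, 64). λ = (64 - 28)/(45 - 16) ≡ 36/29 mod 71. 29⁻¹ ≡ 49 (mod 71), so λ ≡ 60.
  x = λ² - 16 - 45 = 3600 - 61 ≡ 60; y = λ·(16 - 60) - 28 ≡ 30. → (60, 30)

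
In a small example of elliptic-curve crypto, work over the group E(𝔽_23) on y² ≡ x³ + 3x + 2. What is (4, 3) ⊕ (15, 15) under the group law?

(4, 3) + (15, 15). λ = (15 - 3)/(15 - 4) ≡ 12/11 mod 23. 11⁻¹ ≡ 21 (mod 23), so λ ≡ 22.
  x = λ² - 4 - 15 = 484 - 19 ≡ 5; y = λ·(4 - 5) - 3 ≡ 21. → (5, 21)

(5, 21)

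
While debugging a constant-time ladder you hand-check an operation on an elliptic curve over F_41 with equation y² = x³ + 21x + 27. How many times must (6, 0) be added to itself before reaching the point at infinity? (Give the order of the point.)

2P: (6, 0) + (6, 0): same x and y₁ ≡ -y₂, so the sum is the point at infinity.
2P = the point at infinity, so the order is 2.

2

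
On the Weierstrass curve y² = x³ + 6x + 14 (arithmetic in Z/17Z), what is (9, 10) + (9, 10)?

tangent at (9, 10): λ = (3·9² + 6)/(2·10) ≡ 11/3. 3⁻¹ ≡ 6 (mod 17) since 3·6 = 18 ≡ 1, so λ ≡ 11·6 ≡ 15.
  x = λ² - 9 - 9 = 225 - 18 ≡ 3; y = λ·(9 - 3) - 10 ≡ 12. → (3, 12)

(3, 12)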